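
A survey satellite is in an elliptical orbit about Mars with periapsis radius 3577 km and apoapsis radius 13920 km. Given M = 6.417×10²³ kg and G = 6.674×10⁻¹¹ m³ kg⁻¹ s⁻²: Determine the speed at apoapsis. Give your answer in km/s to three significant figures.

v ≈ 1.12 km/s

μ = GM = 6.674×10⁻¹¹ × 6.417×10²³ = 4.283×10¹³ m³/s².
Semi-major axis a = (r_p + r_a)/2 = 8748.5 km = 8.748×10⁶ m.
Vis-viva: v² = μ(2/r − 1/a) = 4.283×10¹³ × (1.437×10⁻⁷ − 1.143×10⁻⁷) = 1.258×10⁶ m²/s².
v = 1122 m/s = 1.122 km/s.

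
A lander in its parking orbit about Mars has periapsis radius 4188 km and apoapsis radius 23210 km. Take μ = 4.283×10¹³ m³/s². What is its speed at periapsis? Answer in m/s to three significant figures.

Semi-major axis a = (r_p + r_a)/2 = 13699 km = 1.370×10⁷ m.
Vis-viva: v² = μ(2/r − 1/a) = 4.283×10¹³ × (4.776×10⁻⁷ − 7.300×10⁻⁸) = 1.733×10⁷ m²/s².
v = 4163 m/s.

v ≈ 4160 m/s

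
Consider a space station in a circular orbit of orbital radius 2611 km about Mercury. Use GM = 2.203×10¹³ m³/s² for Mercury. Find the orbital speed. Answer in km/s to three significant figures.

v ≈ 2.90 km/s

r = 2611 km = 2.611×10⁶ m.
For a circular orbit v = √(μ/r) = √(2.203×10¹³ / 2.611×10⁶) = √(8.437×10⁶) = 2905 m/s.
That is 2.905 km/s.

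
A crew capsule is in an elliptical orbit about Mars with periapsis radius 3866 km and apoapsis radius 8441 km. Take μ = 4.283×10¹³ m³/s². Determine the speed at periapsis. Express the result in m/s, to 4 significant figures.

Semi-major axis a = (r_p + r_a)/2 = 6153.5 km = 6.154×10⁶ m.
Vis-viva: v² = μ(2/r − 1/a) = 4.283×10¹³ × (5.173×10⁻⁷ − 1.625×10⁻⁷) = 1.520×10⁷ m²/s².
v = 3898 m/s.

v ≈ 3898 m/s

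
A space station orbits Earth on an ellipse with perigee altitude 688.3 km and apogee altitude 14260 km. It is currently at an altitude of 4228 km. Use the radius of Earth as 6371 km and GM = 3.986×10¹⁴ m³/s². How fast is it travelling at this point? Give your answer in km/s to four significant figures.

v ≈ 6.814 km/s

r_p = 6371 + 688.3 = 7059.3 km = 7.0593×10⁶ m.
r_a = 6371 + 14260 = 20631 km = 2.0631×10⁷ m.
r = 6371 + 4228 = 10599 km = 1.060×10⁷ m.
Semi-major axis a = (r_p + r_a)/2 = 13845 km = 1.385×10⁷ m.
Vis-viva: v² = μ(2/r − 1/a) = 3.986×10¹⁴ × (1.887×10⁻⁷ − 7.223×10⁻⁸) = 4.642×10⁷ m²/s².
v = 6814 m/s = 6.814 km/s.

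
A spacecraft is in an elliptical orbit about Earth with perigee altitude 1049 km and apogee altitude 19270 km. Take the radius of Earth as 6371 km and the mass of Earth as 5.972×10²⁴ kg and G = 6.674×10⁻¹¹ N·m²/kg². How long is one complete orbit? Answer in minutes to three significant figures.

μ = GM = 6.674×10⁻¹¹ × 5.972×10²⁴ = 3.986×10¹⁴ m³/s².
r_p = 6371 + 1049 = 7420.0 km = 7.4200×10⁶ m.
r_a = 6371 + 19270 = 25641 km = 2.5641×10⁷ m.
Semi-major axis a = (r_p + r_a)/2 = (7420.0 + 25641)/2 = 16530 km = 1.653×10⁷ m.
By Kepler's third law T = 2π√(a³/μ) = 2π × 3.366×10³ = 2.115×10⁴ s.
= 352.5 minutes.

T ≈ 353 minutes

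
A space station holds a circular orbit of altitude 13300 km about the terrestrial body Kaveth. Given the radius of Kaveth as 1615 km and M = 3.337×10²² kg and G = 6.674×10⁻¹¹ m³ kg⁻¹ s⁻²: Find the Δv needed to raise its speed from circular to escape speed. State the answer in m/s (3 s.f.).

μ = GM = 6.674×10⁻¹¹ × 3.337×10²² = 2.227×10¹² m³/s².
r = 1615 + 13300 = 14915 km = 1.4915×10⁷ m.
Circular speed v_c = √(μ/r) = 386.4 m/s.
Escape speed v_esc = √(2μ/r) = √2 × v_c = 546.5 m/s.
Δv = v_esc − v_c = 160.1 m/s.

Δv ≈ 160 m/s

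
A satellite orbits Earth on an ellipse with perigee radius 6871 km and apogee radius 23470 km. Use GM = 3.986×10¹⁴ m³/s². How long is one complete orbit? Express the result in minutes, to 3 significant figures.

T ≈ 310 minutes

Semi-major axis a = (r_p + r_a)/2 = (6871.0 + 23470)/2 = 15170 km = 1.517×10⁷ m.
By Kepler's third law T = 2π√(a³/μ) = 2π × 2.960×10³ = 1.860×10⁴ s.
= 309.9 minutes.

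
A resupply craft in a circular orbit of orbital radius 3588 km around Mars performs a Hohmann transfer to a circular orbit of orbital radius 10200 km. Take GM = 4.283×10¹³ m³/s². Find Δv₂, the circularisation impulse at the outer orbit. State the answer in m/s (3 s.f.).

r₁ = 3588 km = 3.588×10⁶ m.
r₂ = 10200 km = 1.020×10⁷ m.
Transfer ellipse a_t = (r₁ + r₂)/2 = 6.894×10⁶ m.
At r₁: circular v_c1 = √(μ/r₁) = 3455 m/s; transfer-periapsis v_p = √[μ(2/r₁ − 1/a_t)] = 4203 m/s.
At r₂: circular v_c2 = √(μ/r₂) = 2049 m/s; transfer-apoapsis v_a = √[μ(2/r₂ − 1/a_t)] = 1478 m/s.
Δv₂ = v_c2 − v_a = 570.8 m/s.

Δv ≈ 571 m/s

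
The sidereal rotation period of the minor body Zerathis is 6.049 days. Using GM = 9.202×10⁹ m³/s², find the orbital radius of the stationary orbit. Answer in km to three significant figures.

r_sync ≈ 3990 km

T = 6.049 days = 5.226×10⁵ s.
A synchronous orbit has period T, so by Kepler's third law a = (μT²/4π²)^(1/3).
μT²/4π² = 9.202×10⁹ × (5.226×10⁵)² / 39.48 = 6.367×10¹⁹ m³.
a = 3.993×10⁶ m = 3993.1 km.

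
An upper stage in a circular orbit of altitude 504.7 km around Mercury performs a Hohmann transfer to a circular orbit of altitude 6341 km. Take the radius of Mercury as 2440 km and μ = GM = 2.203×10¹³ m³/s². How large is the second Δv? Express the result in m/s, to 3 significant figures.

r₁ = 2440 + 504.7 = 2944.7 km = 2.9447×10⁶ m.
r₂ = 2440 + 6341 = 8781.0 km = 8.7810×10⁶ m.
Transfer ellipse a_t = (r₁ + r₂)/2 = 5.863×10⁶ m.
At r₁: circular v_c1 = √(μ/r₁) = 2735 m/s; transfer-periherm v_p = √[μ(2/r₁ − 1/a_t)] = 3347 m/s.
At r₂: circular v_c2 = √(μ/r₂) = 1584 m/s; transfer-apoherm v_a = √[μ(2/r₂ − 1/a_t)] = 1123 m/s.
Δv₂ = v_c2 − v_a = 461.4 m/s.

Δv ≈ 461 m/s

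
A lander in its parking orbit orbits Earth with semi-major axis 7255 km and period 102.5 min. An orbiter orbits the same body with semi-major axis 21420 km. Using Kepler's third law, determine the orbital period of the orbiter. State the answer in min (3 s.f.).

T₂ ≈ 520 min

Kepler's third law: T² ∝ a³, so T₂ = T₁ (a₂/a₁)^(3/2).
a₂/a₁ = 2.952, (a₂/a₁)^(3/2) = 5.073.
T₂ = 102.5 × 5.073 = 520.0 min.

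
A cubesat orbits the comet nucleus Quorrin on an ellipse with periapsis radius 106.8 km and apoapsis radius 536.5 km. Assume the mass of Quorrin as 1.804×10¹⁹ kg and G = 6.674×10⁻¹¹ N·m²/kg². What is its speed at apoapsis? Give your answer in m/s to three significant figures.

v ≈ 27.3 m/s

μ = GM = 6.674×10⁻¹¹ × 1.804×10¹⁹ = 1.204×10⁹ m³/s².
Semi-major axis a = (r_p + r_a)/2 = 321.65 km = 3.216×10⁵ m.
Vis-viva: v² = μ(2/r − 1/a) = 1.204×10⁹ × (3.728×10⁻⁶ − 3.109×10⁻⁶) = 7.451×10² m²/s².
v = 27.30 m/s.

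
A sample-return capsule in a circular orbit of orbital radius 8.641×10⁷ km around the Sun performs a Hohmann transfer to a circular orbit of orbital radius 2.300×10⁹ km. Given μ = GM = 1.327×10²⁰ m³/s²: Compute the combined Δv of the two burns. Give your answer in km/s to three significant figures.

Δv_total ≈ 20.8 km/s

r₁ = 8.641×10⁷ km = 8.641×10¹⁰ m.
r₂ = 2.300×10⁹ km = 2.300×10¹² m.
Transfer ellipse a_t = (r₁ + r₂)/2 = 1.193×10¹² m.
At r₁: circular v_c1 = √(μ/r₁) = 39190 m/s; transfer-perihelion v_p = √[μ(2/r₁ − 1/a_t)] = 54410 m/s.
Δv₁ = v_p − v_c1 = 15220 m/s.
At r₂: circular v_c2 = √(μ/r₂) = 7596 m/s; transfer-aphelion v_a = √[μ(2/r₂ − 1/a_t)] = 2044 m/s.
Δv₂ = v_c2 − v_a = 5552 m/s.
Total Δv = Δv₁ + Δv₂ = 20770 m/s = 20.77 km/s.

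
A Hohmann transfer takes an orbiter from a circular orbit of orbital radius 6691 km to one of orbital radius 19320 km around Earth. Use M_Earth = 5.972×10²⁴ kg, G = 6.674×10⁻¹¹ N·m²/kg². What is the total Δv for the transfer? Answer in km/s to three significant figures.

Δv_total ≈ 2.97 km/s

μ = GM = 6.674×10⁻¹¹ × 5.972×10²⁴ = 3.986×10¹⁴ m³/s².
r₁ = 6691 km = 6.691×10⁶ m.
r₂ = 19320 km = 1.932×10⁷ m.
Transfer ellipse a_t = (r₁ + r₂)/2 = 1.301×10⁷ m.
At r₁: circular v_c1 = √(μ/r₁) = 7718 m/s; transfer-perigee v_p = √[μ(2/r₁ − 1/a_t)] = 9407 m/s.
Δv₁ = v_p − v_c1 = 1689 m/s.
At r₂: circular v_c2 = √(μ/r₂) = 4542 m/s; transfer-apogee v_a = √[μ(2/r₂ − 1/a_t)] = 3258 m/s.
Δv₂ = v_c2 − v_a = 1284 m/s.
Total Δv = Δv₁ + Δv₂ = 2973 m/s = 2.973 km/s.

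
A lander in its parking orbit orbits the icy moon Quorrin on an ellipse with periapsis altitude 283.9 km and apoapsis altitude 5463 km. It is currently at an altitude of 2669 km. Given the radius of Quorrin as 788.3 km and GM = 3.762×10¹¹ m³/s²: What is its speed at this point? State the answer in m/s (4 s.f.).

v ≈ 339.0 m/s

r_p = 788.3 + 283.9 = 1072.2 km = 1.0722×10⁶ m.
r_a = 788.3 + 5463 = 6251.3 km = 6.2513×10⁶ m.
r = 788.3 + 2669 = 3457.3 km = 3.457×10⁶ m.
Semi-major axis a = (r_p + r_a)/2 = 3661.8 km = 3.662×10⁶ m.
Vis-viva: v² = μ(2/r − 1/a) = 3.762×10¹¹ × (5.785×10⁻⁷ − 2.731×10⁻⁷) = 1.149×10⁵ m²/s².
v = 339.0 m/s.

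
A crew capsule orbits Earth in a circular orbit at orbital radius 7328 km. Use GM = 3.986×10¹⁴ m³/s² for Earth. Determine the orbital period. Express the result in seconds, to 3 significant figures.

T ≈ 6240 seconds

r = 7328 km = 7.328×10⁶ m.
Kepler's third law: T = 2π√(r³/μ) = 2π√((7.328×10⁶)³ / 3.986×10¹⁴).
r³/μ = 9.872×10⁵ s², so T = 2π × 9.936×10² = 6.243×10³ s.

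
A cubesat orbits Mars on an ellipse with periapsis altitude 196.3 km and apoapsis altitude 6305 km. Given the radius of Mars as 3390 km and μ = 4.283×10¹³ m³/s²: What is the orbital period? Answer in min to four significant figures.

T ≈ 273.8 min

r_p = 3390 + 196.3 = 3586.3 km = 3.5863×10⁶ m.
r_a = 3390 + 6305 = 9695.0 km = 9.6950×10⁶ m.
Semi-major axis a = (r_p + r_a)/2 = (3586.3 + 9695.0)/2 = 6640.6 km = 6.641×10⁶ m.
By Kepler's third law T = 2π√(a³/μ) = 2π × 2.615×10³ = 1.643×10⁴ s.
= 273.8 min.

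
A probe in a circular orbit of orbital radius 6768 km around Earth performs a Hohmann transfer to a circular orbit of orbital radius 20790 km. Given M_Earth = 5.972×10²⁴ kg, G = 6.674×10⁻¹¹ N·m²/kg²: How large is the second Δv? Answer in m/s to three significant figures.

Δv ≈ 1310 m/s

μ = GM = 6.674×10⁻¹¹ × 5.972×10²⁴ = 3.986×10¹⁴ m³/s².
r₁ = 6768 km = 6.768×10⁶ m.
r₂ = 20790 km = 2.079×10⁷ m.
Transfer ellipse a_t = (r₁ + r₂)/2 = 1.378×10⁷ m.
At r₁: circular v_c1 = √(μ/r₁) = 7674 m/s; transfer-perigee v_p = √[μ(2/r₁ − 1/a_t)] = 9426 m/s.
At r₂: circular v_c2 = √(μ/r₂) = 4379 m/s; transfer-apogee v_a = √[μ(2/r₂ − 1/a_t)] = 3069 m/s.
Δv₂ = v_c2 − v_a = 1310 m/s.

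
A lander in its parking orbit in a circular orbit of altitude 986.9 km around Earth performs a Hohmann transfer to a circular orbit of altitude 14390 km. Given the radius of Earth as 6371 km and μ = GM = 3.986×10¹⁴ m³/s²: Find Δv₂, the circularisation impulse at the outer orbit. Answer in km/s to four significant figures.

Δv ≈ 1.212 km/s

r₁ = 6371 + 986.9 = 7357.9 km = 7.3579×10⁶ m.
r₂ = 6371 + 14390 = 20761 km = 2.0761×10⁷ m.
Transfer ellipse a_t = (r₁ + r₂)/2 = 1.406×10⁷ m.
At r₁: circular v_c1 = √(μ/r₁) = 7360 m/s; transfer-perigee v_p = √[μ(2/r₁ − 1/a_t)] = 8944 m/s.
At r₂: circular v_c2 = √(μ/r₂) = 4382 m/s; transfer-apogee v_a = √[μ(2/r₂ − 1/a_t)] = 3170 m/s.
Δv₂ = v_c2 − v_a = 1212 m/s.
= 1.212 km/s.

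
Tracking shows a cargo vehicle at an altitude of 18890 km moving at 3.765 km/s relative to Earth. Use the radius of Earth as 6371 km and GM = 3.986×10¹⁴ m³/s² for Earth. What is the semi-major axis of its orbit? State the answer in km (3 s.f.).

r = 6371 + 18890 = 25261 km = 2.526×10⁷ m.
Specific orbital energy ε = v²/2 − μ/r = (3765)²/2 − 3.986×10¹⁴/2.526×10⁷ = -8.692×10⁶ J/kg.
Since ε = −μ/(2a), a = −μ/(2ε) = 2.293×10⁷ m = 22930 km.

a ≈ 22900 km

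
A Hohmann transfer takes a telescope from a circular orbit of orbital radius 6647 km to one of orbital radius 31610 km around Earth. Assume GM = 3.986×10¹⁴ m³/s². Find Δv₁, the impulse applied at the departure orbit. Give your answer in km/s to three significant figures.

r₁ = 6647 km = 6.647×10⁶ m.
r₂ = 31610 km = 3.161×10⁷ m.
Transfer ellipse a_t = (r₁ + r₂)/2 = 1.913×10⁷ m.
At r₁: circular v_c1 = √(μ/r₁) = 7744 m/s; transfer-perigee v_p = √[μ(2/r₁ − 1/a_t)] = 9955 m/s.
Δv₁ = v_p − v_c1 = 2211 m/s.
= 2.211 km/s.

Δv ≈ 2.21 km/s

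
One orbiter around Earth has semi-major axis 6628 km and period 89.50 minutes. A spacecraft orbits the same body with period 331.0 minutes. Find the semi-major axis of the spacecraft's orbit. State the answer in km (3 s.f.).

a₂ ≈ 15900 km

Kepler's third law: a³ ∝ T², so a₂ = a₁ (T₂/T₁)^(2/3).
T₂/T₁ = 3.698, (T₂/T₁)^(2/3) = 2.391.
a₂ = 6628 × 2.391 = 15850 km.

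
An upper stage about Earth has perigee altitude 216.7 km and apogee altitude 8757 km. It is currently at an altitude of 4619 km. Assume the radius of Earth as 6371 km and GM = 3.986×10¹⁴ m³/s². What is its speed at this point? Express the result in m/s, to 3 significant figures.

v ≈ 5990 m/s

r_p = 6371 + 216.7 = 6587.7 km = 6.5877×10⁶ m.
r_a = 6371 + 8757 = 15128 km = 1.5128×10⁷ m.
r = 6371 + 4619 = 10990 km = 1.099×10⁷ m.
Semi-major axis a = (r_p + r_a)/2 = 10858 km = 1.086×10⁷ m.
Vis-viva: v² = μ(2/r − 1/a) = 3.986×10¹⁴ × (1.820×10⁻⁷ − 9.210×10⁻⁸) = 3.583×10⁷ m²/s².
v = 5986 m/s.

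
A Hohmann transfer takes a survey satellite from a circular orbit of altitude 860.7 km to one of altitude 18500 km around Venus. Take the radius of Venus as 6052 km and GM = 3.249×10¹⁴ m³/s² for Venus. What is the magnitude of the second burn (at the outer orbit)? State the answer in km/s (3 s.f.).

Δv ≈ 1.23 km/s

r₁ = 6052 + 860.7 = 6912.7 km = 6.9127×10⁶ m.
r₂ = 6052 + 18500 = 24552 km = 2.4552×10⁷ m.
Transfer ellipse a_t = (r₁ + r₂)/2 = 1.573×10⁷ m.
At r₁: circular v_c1 = √(μ/r₁) = 6856 m/s; transfer-periapsis v_p = √[μ(2/r₁ − 1/a_t)] = 8564 m/s.
At r₂: circular v_c2 = √(μ/r₂) = 3638 m/s; transfer-apoapsis v_a = √[μ(2/r₂ − 1/a_t)] = 2411 m/s.
Δv₂ = v_c2 − v_a = 1226 m/s.
= 1.226 km/s.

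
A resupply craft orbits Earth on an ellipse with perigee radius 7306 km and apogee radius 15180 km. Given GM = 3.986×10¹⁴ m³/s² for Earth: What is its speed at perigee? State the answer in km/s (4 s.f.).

v ≈ 8.583 km/s

Semi-major axis a = (r_p + r_a)/2 = 11243 km = 1.124×10⁷ m.
Vis-viva: v² = μ(2/r − 1/a) = 3.986×10¹⁴ × (2.737×10⁻⁷ − 8.894×10⁻⁸) = 7.366×10⁷ m²/s².
v = 8583 m/s = 8.583 km/s.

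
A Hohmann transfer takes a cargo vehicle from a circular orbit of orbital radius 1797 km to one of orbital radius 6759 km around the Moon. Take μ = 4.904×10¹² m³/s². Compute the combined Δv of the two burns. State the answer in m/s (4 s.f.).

r₁ = 1797 km = 1.797×10⁶ m.
r₂ = 6759 km = 6.759×10⁶ m.
Transfer ellipse a_t = (r₁ + r₂)/2 = 4.278×10⁶ m.
At r₁: circular v_c1 = √(μ/r₁) = 1652 m/s; transfer-perilune v_p = √[μ(2/r₁ − 1/a_t)] = 2076 m/s.
Δv₁ = v_p − v_c1 = 424.5 m/s.
At r₂: circular v_c2 = √(μ/r₂) = 851.8 m/s; transfer-apolune v_a = √[μ(2/r₂ − 1/a_t)] = 552.1 m/s.
Δv₂ = v_c2 − v_a = 299.7 m/s.
Total Δv = Δv₁ + Δv₂ = 724.2 m/s.

Δv_total ≈ 724.2 m/s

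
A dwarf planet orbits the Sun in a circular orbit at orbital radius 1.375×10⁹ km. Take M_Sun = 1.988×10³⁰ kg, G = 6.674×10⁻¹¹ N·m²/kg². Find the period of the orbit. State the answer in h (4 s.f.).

μ = GM = 6.674×10⁻¹¹ × 1.988×10³⁰ = 1.327×10²⁰ m³/s².
r = 1.375×10⁹ km = 1.375×10¹² m.
Kepler's third law: T = 2π√(r³/μ) = 2π√((1.375×10¹²)³ / 1.327×10²⁰).
r³/μ = 1.959×10¹⁶ s², so T = 2π × 1.400×10⁸ = 8.795×10⁸ s.
Converting: 8.795×10⁸ s ÷ 3600 = 2.443×10⁵ h.

T ≈ 244300 h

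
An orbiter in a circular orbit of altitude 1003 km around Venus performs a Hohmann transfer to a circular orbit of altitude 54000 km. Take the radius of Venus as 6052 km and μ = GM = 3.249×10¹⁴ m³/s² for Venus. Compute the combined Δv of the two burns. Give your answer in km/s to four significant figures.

Δv_total ≈ 3.552 km/s

r₁ = 6052 + 1003 = 7055.0 km = 7.0550×10⁶ m.
r₂ = 6052 + 54000 = 60052 km = 6.0052×10⁷ m.
Transfer ellipse a_t = (r₁ + r₂)/2 = 3.355×10⁷ m.
At r₁: circular v_c1 = √(μ/r₁) = 6786 m/s; transfer-periapsis v_p = √[μ(2/r₁ − 1/a_t)] = 9079 m/s.
Δv₁ = v_p − v_c1 = 2292 m/s.
At r₂: circular v_c2 = √(μ/r₂) = 2326 m/s; transfer-apoapsis v_a = √[μ(2/r₂ − 1/a_t)] = 1067 m/s.
Δv₂ = v_c2 − v_a = 1259 m/s.
Total Δv = Δv₁ + Δv₂ = 3552 m/s = 3.552 km/s.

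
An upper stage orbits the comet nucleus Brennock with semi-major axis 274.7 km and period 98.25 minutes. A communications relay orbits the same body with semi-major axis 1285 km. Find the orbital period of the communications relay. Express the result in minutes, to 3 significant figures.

Kepler's third law: T² ∝ a³, so T₂ = T₁ (a₂/a₁)^(3/2).
a₂/a₁ = 4.678, (a₂/a₁)^(3/2) = 10.12.
T₂ = 98.25 × 10.12 = 994.0 minutes.

T₂ ≈ 994 minutes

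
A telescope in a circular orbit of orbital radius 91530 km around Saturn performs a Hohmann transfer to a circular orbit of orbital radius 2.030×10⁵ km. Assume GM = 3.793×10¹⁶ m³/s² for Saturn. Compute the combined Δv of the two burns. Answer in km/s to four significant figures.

r₁ = 91530 km = 9.153×10⁷ m.
r₂ = 2.030×10⁵ km = 2.030×10⁸ m.
Transfer ellipse a_t = (r₁ + r₂)/2 = 1.473×10⁸ m.
At r₁: circular v_c1 = √(μ/r₁) = 20360 m/s; transfer-perikrone v_p = √[μ(2/r₁ − 1/a_t)] = 23900 m/s.
Δv₁ = v_p − v_c1 = 3544 m/s.
At r₂: circular v_c2 = √(μ/r₂) = 13670 m/s; transfer-apokrone v_a = √[μ(2/r₂ − 1/a_t)] = 10780 m/s.
Δv₂ = v_c2 − v_a = 2893 m/s.
Total Δv = Δv₁ + Δv₂ = 6437 m/s = 6.437 km/s.

Δv_total ≈ 6.437 km/s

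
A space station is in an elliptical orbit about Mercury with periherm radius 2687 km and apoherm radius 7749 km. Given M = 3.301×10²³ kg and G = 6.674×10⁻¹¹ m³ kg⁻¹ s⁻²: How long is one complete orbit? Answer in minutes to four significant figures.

T ≈ 265.9 minutes

μ = GM = 6.674×10⁻¹¹ × 3.301×10²³ = 2.203×10¹³ m³/s².
Semi-major axis a = (r_p + r_a)/2 = (2687.0 + 7749.0)/2 = 5218.0 km = 5.218×10⁶ m.
By Kepler's third law T = 2π√(a³/μ) = 2π × 2.539×10³ = 1.596×10⁴ s.
= 265.9 minutes.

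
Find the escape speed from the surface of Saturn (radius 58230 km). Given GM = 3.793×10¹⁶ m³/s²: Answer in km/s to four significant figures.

r = R = 5.823×10⁷ m.
Escape speed v_esc = √(2μ/r) = √(2 × 3.793×10¹⁶ / 5.823×10⁷) = √(1.303×10⁹) = 36090 m/s.
= 36.09 km/s.

v_esc ≈ 36.09 km/s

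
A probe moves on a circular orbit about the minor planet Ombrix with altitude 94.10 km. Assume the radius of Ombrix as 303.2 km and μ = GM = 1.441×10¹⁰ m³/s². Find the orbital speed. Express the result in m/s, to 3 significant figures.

r = 303.2 + 94.10 = 397.30 km = 3.9730×10⁵ m.
For a circular orbit v = √(μ/r) = √(1.441×10¹⁰ / 3.973×10⁵) = √(3.627×10⁴) = 190.4 m/s.

v ≈ 190 m/s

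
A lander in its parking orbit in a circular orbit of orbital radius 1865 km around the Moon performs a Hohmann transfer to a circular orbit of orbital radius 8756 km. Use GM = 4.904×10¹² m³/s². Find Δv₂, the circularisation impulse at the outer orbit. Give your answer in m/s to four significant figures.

Δv ≈ 304.9 m/s

r₁ = 1865 km = 1.865×10⁶ m.
r₂ = 8756 km = 8.756×10⁶ m.
Transfer ellipse a_t = (r₁ + r₂)/2 = 5.310×10⁶ m.
At r₁: circular v_c1 = √(μ/r₁) = 1622 m/s; transfer-perilune v_p = √[μ(2/r₁ − 1/a_t)] = 2082 m/s.
At r₂: circular v_c2 = √(μ/r₂) = 748.4 m/s; transfer-apolune v_a = √[μ(2/r₂ − 1/a_t)] = 443.5 m/s.
Δv₂ = v_c2 − v_a = 304.9 m/s.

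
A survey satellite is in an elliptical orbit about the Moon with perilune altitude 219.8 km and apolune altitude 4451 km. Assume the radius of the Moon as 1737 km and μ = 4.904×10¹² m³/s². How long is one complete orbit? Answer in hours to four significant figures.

T ≈ 6.477 hours

r_p = 1737 + 219.8 = 1956.8 km = 1.9568×10⁶ m.
r_a = 1737 + 4451 = 6188.0 km = 6.1880×10⁶ m.
Semi-major axis a = (r_p + r_a)/2 = (1956.8 + 6188.0)/2 = 4072.4 km = 4.072×10⁶ m.
By Kepler's third law T = 2π√(a³/μ) = 2π × 3.711×10³ = 2.332×10⁴ s.
= 6.477 hours.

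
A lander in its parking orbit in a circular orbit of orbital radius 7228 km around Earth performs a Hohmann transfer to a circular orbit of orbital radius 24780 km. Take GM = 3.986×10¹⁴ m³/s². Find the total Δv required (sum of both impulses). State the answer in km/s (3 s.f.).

r₁ = 7228 km = 7.228×10⁶ m.
r₂ = 24780 km = 2.478×10⁷ m.
Transfer ellipse a_t = (r₁ + r₂)/2 = 1.600×10⁷ m.
At r₁: circular v_c1 = √(μ/r₁) = 7426 m/s; transfer-perigee v_p = √[μ(2/r₁ − 1/a_t)] = 9241 m/s.
Δv₁ = v_p − v_c1 = 1814 m/s.
At r₂: circular v_c2 = √(μ/r₂) = 4011 m/s; transfer-apogee v_a = √[μ(2/r₂ − 1/a_t)] = 2695 m/s.
Δv₂ = v_c2 − v_a = 1315 m/s.
Total Δv = Δv₁ + Δv₂ = 3130 m/s = 3.130 km/s.

Δv_total ≈ 3.13 km/s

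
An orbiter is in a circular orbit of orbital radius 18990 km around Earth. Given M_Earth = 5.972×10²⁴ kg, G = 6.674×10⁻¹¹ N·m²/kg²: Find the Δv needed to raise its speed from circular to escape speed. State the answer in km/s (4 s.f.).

μ = GM = 6.674×10⁻¹¹ × 5.972×10²⁴ = 3.986×10¹⁴ m³/s².
r = 18990 km = 1.899×10⁷ m.
Circular speed v_c = √(μ/r) = 4581 m/s.
Escape speed v_esc = √(2μ/r) = √2 × v_c = 6479 m/s.
Δv = v_esc − v_c = 1898 m/s = 1.898 km/s.

Δv ≈ 1.898 km/s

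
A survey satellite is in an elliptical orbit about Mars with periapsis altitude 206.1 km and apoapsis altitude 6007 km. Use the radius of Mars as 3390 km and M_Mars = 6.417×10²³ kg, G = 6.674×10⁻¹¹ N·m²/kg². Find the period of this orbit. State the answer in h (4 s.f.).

T ≈ 4.416 h

μ = GM = 6.674×10⁻¹¹ × 6.417×10²³ = 4.283×10¹³ m³/s².
r_p = 3390 + 206.1 = 3596.1 km = 3.5961×10⁶ m.
r_a = 3390 + 6007 = 9397.0 km = 9.3970×10⁶ m.
Semi-major axis a = (r_p + r_a)/2 = (3596.1 + 9397.0)/2 = 6496.6 km = 6.497×10⁶ m.
By Kepler's third law T = 2π√(a³/μ) = 2π × 2.530×10³ = 1.590×10⁴ s.
= 4.416 h.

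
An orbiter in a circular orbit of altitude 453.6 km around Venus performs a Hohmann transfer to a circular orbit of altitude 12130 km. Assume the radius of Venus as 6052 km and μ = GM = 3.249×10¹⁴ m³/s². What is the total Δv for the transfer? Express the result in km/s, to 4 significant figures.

Δv_total ≈ 2.668 km/s

r₁ = 6052 + 453.6 = 6505.6 km = 6.5056×10⁶ m.
r₂ = 6052 + 12130 = 18182 km = 1.8182×10⁷ m.
Transfer ellipse a_t = (r₁ + r₂)/2 = 1.234×10⁷ m.
At r₁: circular v_c1 = √(μ/r₁) = 7067 m/s; transfer-periapsis v_p = √[μ(2/r₁ − 1/a_t)] = 8577 m/s.
Δv₁ = v_p − v_c1 = 1510 m/s.
At r₂: circular v_c2 = √(μ/r₂) = 4227 m/s; transfer-apoapsis v_a = √[μ(2/r₂ − 1/a_t)] = 3069 m/s.
Δv₂ = v_c2 − v_a = 1158 m/s.
Total Δv = Δv₁ + Δv₂ = 2668 m/s = 2.668 km/s.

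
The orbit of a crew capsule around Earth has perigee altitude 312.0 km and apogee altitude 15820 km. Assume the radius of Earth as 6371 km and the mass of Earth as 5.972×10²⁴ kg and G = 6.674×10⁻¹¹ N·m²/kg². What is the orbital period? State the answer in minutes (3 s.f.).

μ = GM = 6.674×10⁻¹¹ × 5.972×10²⁴ = 3.986×10¹⁴ m³/s².
r_p = 6371 + 312.0 = 6683.0 km = 6.6830×10⁶ m.
r_a = 6371 + 15820 = 22191 km = 2.2191×10⁷ m.
Semi-major axis a = (r_p + r_a)/2 = (6683.0 + 22191)/2 = 14437 km = 1.444×10⁷ m.
By Kepler's third law T = 2π√(a³/μ) = 2π × 2.748×10³ = 1.726×10⁴ s.
= 287.7 minutes.

T ≈ 288 minutes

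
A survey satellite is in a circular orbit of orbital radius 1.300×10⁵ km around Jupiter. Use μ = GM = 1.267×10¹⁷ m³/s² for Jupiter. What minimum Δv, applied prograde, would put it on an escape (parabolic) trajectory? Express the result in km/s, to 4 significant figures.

Δv ≈ 12.93 km/s

r = 1.300×10⁵ km = 1.300×10⁸ m.
Circular speed v_c = √(μ/r) = 31220 m/s.
Escape speed v_esc = √(2μ/r) = √2 × v_c = 44150 m/s.
Δv = v_esc − v_c = 12930 m/s = 12.93 km/s.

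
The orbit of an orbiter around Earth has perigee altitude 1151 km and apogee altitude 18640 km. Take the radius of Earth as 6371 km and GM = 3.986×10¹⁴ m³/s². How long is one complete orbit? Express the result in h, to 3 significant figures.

T ≈ 5.74 h

r_p = 6371 + 1151 = 7522.0 km = 7.5220×10⁶ m.
r_a = 6371 + 18640 = 25011 km = 2.5011×10⁷ m.
Semi-major axis a = (r_p + r_a)/2 = (7522.0 + 25011)/2 = 16266 km = 1.627×10⁷ m.
By Kepler's third law T = 2π√(a³/μ) = 2π × 3.286×10³ = 2.065×10⁴ s.
= 5.735 h.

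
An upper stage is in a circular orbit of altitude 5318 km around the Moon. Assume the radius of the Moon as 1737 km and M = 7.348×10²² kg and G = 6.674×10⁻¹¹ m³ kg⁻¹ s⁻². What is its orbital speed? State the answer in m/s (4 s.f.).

μ = GM = 6.674×10⁻¹¹ × 7.348×10²² = 4.904×10¹² m³/s².
r = 1737 + 5318 = 7055.0 km = 7.0550×10⁶ m.
For a circular orbit v = √(μ/r) = √(4.904×10¹² / 7.055×10⁶) = √(6.951×10⁵) = 833.7 m/s.

v ≈ 833.7 m/s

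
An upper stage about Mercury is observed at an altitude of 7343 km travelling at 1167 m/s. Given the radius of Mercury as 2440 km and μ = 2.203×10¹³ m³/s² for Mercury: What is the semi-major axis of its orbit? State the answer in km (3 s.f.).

r = 2440 + 7343 = 9783.0 km = 9.783×10⁶ m.
Vis-viva rearranged: 1/a = 2/r − v²/μ = 2.044×10⁻⁷ − 6.182×10⁻⁸ = 1.426×10⁻⁷ m⁻¹.
a = 7.012×10⁶ m = 7011.8 km.

a ≈ 7010 km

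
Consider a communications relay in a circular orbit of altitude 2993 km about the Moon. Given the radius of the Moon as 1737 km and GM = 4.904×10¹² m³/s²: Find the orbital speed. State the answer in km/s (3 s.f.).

r = 1737 + 2993 = 4730.0 km = 4.7300×10⁶ m.
For a circular orbit v = √(μ/r) = √(4.904×10¹² / 4.730×10⁶) = √(1.037×10⁶) = 1018 m/s.
That is 1.018 km/s.

v ≈ 1.02 km/s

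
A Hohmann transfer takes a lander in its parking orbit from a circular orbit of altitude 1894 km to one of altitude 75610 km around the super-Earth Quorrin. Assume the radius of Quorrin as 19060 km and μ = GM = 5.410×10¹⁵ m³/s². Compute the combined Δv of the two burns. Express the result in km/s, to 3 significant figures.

r₁ = 19060 + 1894 = 20954 km = 2.0954×10⁷ m.
r₂ = 19060 + 75610 = 94670 km = 9.4670×10⁷ m.
Transfer ellipse a_t = (r₁ + r₂)/2 = 5.781×10⁷ m.
At r₁: circular v_c1 = √(μ/r₁) = 16070 m/s; transfer-periapsis v_p = √[μ(2/r₁ − 1/a_t)] = 20560 m/s.
Δv₁ = v_p − v_c1 = 4494 m/s.
At r₂: circular v_c2 = √(μ/r₂) = 7559 m/s; transfer-apoapsis v_a = √[μ(2/r₂ − 1/a_t)] = 4551 m/s.
Δv₂ = v_c2 − v_a = 3008 m/s.
Total Δv = Δv₁ + Δv₂ = 7502 m/s = 7.502 km/s.

Δv_total ≈ 7.50 km/s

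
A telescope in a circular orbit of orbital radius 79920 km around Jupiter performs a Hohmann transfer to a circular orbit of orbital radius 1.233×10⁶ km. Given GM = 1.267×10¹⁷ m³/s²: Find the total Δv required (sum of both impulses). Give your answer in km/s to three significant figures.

Δv_total ≈ 21.4 km/s

r₁ = 79920 km = 7.992×10⁷ m.
r₂ = 1.233×10⁶ km = 1.233×10⁹ m.
Transfer ellipse a_t = (r₁ + r₂)/2 = 6.565×10⁸ m.
At r₁: circular v_c1 = √(μ/r₁) = 39820 m/s; transfer-perijove v_p = √[μ(2/r₁ − 1/a_t)] = 54570 m/s.
Δv₁ = v_p − v_c1 = 14750 m/s.
At r₂: circular v_c2 = √(μ/r₂) = 10140 m/s; transfer-apojove v_a = √[μ(2/r₂ − 1/a_t)] = 3537 m/s.
Δv₂ = v_c2 − v_a = 6600 m/s.
Total Δv = Δv₁ + Δv₂ = 21350 m/s = 21.35 km/s.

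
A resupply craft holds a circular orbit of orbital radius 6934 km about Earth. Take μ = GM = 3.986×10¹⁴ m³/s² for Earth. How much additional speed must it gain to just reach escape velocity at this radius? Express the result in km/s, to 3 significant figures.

r = 6934 km = 6.934×10⁶ m.
Circular speed v_c = √(μ/r) = 7582 m/s.
Escape speed v_esc = √(2μ/r) = √2 × v_c = 10720 m/s.
Δv = v_esc − v_c = 3141 m/s = 3.141 km/s.

Δv ≈ 3.14 km/s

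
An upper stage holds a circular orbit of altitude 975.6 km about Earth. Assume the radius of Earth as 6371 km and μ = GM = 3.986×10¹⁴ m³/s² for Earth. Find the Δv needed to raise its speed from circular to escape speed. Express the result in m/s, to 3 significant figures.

Δv ≈ 3050 m/s

r = 6371 + 975.6 = 7346.6 km = 7.3466×10⁶ m.
Circular speed v_c = √(μ/r) = 7366 m/s.
Escape speed v_esc = √(2μ/r) = √2 × v_c = 10420 m/s.
Δv = v_esc − v_c = 3051 m/s.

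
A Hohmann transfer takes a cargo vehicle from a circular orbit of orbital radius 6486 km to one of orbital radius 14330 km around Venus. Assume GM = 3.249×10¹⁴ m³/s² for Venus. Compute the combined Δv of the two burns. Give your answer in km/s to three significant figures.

r₁ = 6486 km = 6.486×10⁶ m.
r₂ = 14330 km = 1.433×10⁷ m.
Transfer ellipse a_t = (r₁ + r₂)/2 = 1.041×10⁷ m.
At r₁: circular v_c1 = √(μ/r₁) = 7078 m/s; transfer-periapsis v_p = √[μ(2/r₁ − 1/a_t)] = 8305 m/s.
Δv₁ = v_p − v_c1 = 1227 m/s.
At r₂: circular v_c2 = √(μ/r₂) = 4762 m/s; transfer-apoapsis v_a = √[μ(2/r₂ − 1/a_t)] = 3759 m/s.
Δv₂ = v_c2 − v_a = 1003 m/s.
Total Δv = Δv₁ + Δv₂ = 2230 m/s = 2.230 km/s.

Δv_total ≈ 2.23 km/s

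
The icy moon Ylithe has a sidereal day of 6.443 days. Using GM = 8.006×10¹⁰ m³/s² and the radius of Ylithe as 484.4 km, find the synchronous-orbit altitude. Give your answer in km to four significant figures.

T = 6.443 days = 5.567×10⁵ s.
A synchronous orbit has period T, so by Kepler's third law a = (μT²/4π²)^(1/3).
μT²/4π² = 8.006×10¹⁰ × (5.567×10⁵)² / 39.48 = 6.284×10²⁰ m³.
a = 8.566×10⁶ m = 8565.5 km.
Altitude h = a − R = 8565.5 − 484.4 = 8081.1 km.

h_sync ≈ 8081 km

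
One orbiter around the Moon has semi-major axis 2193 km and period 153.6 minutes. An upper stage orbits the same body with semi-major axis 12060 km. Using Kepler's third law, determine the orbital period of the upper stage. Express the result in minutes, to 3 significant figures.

T₂ ≈ 1980 minutes

Kepler's third law: T² ∝ a³, so T₂ = T₁ (a₂/a₁)^(3/2).
a₂/a₁ = 5.499, (a₂/a₁)^(3/2) = 12.90.
T₂ = 153.6 × 12.90 = 1981 minutes.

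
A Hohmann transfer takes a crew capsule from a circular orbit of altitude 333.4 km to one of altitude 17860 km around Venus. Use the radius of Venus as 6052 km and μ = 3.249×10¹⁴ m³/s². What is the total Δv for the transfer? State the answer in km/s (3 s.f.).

r₁ = 6052 + 333.4 = 6385.4 km = 6.3854×10⁶ m.
r₂ = 6052 + 17860 = 23912 km = 2.3912×10⁷ m.
Transfer ellipse a_t = (r₁ + r₂)/2 = 1.515×10⁷ m.
At r₁: circular v_c1 = √(μ/r₁) = 7133 m/s; transfer-periapsis v_p = √[μ(2/r₁ − 1/a_t)] = 8962 m/s.
Δv₁ = v_p − v_c1 = 1829 m/s.
At r₂: circular v_c2 = √(μ/r₂) = 3686 m/s; transfer-apoapsis v_a = √[μ(2/r₂ − 1/a_t)] = 2393 m/s.
Δv₂ = v_c2 − v_a = 1293 m/s.
Total Δv = Δv₁ + Δv₂ = 3122 m/s = 3.122 km/s.

Δv_total ≈ 3.12 km/s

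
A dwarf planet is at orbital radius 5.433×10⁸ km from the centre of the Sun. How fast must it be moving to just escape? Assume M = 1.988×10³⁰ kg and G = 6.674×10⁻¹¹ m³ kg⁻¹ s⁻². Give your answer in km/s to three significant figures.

μ = GM = 6.674×10⁻¹¹ × 1.988×10³⁰ = 1.327×10²⁰ m³/s².
r = 5.433×10⁸ km = 5.433×10¹¹ m.
Escape speed v_esc = √(2μ/r) = √(2 × 1.327×10²⁰ / 5.433×10¹¹) = √(4.884×10⁸) = 22100 m/s.
= 22.10 km/s.

v_esc ≈ 22.1 km/s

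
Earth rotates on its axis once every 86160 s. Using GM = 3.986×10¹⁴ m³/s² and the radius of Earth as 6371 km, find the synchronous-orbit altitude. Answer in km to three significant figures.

h_sync ≈ 35800 km

A synchronous orbit has period T, so by Kepler's third law a = (μT²/4π²)^(1/3).
μT²/4π² = 3.986×10¹⁴ × (8.616×10⁴)² / 39.48 = 7.495×10²² m³.
a = 4.216×10⁷ m = 42163 km.
Altitude h = a − R = 42163 − 6371 = 35792 km.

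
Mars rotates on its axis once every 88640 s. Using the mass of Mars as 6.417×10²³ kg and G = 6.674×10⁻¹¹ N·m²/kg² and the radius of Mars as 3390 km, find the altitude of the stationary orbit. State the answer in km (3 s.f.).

h_sync ≈ 17000 km

μ = GM = 6.674×10⁻¹¹ × 6.417×10²³ = 4.283×10¹³ m³/s².
A synchronous orbit has period T, so by Kepler's third law a = (μT²/4π²)^(1/3).
μT²/4π² = 4.283×10¹³ × (8.864×10⁴)² / 39.48 = 8.524×10²¹ m³.
a = 2.043×10⁷ m = 20427 km.
Altitude h = a − R = 20427 − 3390 = 17037 km.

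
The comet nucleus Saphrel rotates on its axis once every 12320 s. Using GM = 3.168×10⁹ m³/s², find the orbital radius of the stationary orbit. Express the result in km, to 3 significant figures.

r_sync ≈ 230 km

A synchronous orbit has period T, so by Kepler's third law a = (μT²/4π²)^(1/3).
μT²/4π² = 3.168×10⁹ × (1.232×10⁴)² / 39.48 = 1.218×10¹⁶ m³.
a = 2.301×10⁵ m = 230.08 km.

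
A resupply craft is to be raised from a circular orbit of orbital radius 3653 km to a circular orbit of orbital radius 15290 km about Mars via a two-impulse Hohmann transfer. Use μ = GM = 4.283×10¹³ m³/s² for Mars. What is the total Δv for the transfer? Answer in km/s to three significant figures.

Δv_total ≈ 1.56 km/s

r₁ = 3653 km = 3.653×10⁶ m.
r₂ = 15290 km = 1.529×10⁷ m.
Transfer ellipse a_t = (r₁ + r₂)/2 = 9.472×10⁶ m.
At r₁: circular v_c1 = √(μ/r₁) = 3424 m/s; transfer-periapsis v_p = √[μ(2/r₁ − 1/a_t)] = 4351 m/s.
Δv₁ = v_p − v_c1 = 926.4 m/s.
At r₂: circular v_c2 = √(μ/r₂) = 1674 m/s; transfer-apoapsis v_a = √[μ(2/r₂ − 1/a_t)] = 1039 m/s.
Δv₂ = v_c2 − v_a = 634.3 m/s.
Total Δv = Δv₁ + Δv₂ = 1561 m/s = 1.561 km/s.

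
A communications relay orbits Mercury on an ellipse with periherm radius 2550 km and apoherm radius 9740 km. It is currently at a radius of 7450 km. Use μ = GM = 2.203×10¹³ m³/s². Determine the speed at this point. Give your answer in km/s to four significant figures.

v ≈ 1.526 km/s

Semi-major axis a = (r_p + r_a)/2 = 6145.0 km = 6.145×10⁶ m.
Vis-viva: v² = μ(2/r − 1/a) = 2.203×10¹³ × (2.685×10⁻⁷ − 1.627×10⁻⁷) = 2.329×10⁶ m²/s².
v = 1526 m/s = 1.526 km/s.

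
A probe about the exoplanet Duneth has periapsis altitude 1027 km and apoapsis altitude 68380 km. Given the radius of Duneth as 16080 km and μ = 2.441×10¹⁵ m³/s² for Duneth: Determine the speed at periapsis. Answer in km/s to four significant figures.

r_p = 16080 + 1027 = 17107 km = 1.7107×10⁷ m.
r_a = 16080 + 68380 = 84460 km = 8.4460×10⁷ m.
Semi-major axis a = (r_p + r_a)/2 = 50784 km = 5.078×10⁷ m.
Vis-viva: v² = μ(2/r − 1/a) = 2.441×10¹⁵ × (1.169×10⁻⁷ − 1.969×10⁻⁸) = 2.373×10⁸ m²/s².
v = 15400 m/s = 15.40 km/s.

v ≈ 15.40 km/s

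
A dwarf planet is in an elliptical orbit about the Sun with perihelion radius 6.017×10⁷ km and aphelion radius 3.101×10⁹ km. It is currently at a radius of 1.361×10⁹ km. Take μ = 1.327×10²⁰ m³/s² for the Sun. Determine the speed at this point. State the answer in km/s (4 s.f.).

v ≈ 10.54 km/s

Semi-major axis a = (r_p + r_a)/2 = 1.5806×10⁹ km = 1.581×10¹² m.
Vis-viva: v² = μ(2/r − 1/a) = 1.327×10²⁰ × (1.470×10⁻¹² − 6.327×10⁻¹³) = 1.110×10⁸ m²/s².
v = 10540 m/s = 10.54 km/s.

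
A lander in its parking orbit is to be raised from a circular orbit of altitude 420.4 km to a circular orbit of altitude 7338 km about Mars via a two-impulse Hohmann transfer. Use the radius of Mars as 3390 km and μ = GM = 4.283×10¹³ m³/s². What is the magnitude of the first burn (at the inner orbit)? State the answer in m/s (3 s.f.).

Δv ≈ 720 m/s

r₁ = 3390 + 420.4 = 3810.4 km = 3.8104×10⁶ m.
r₂ = 3390 + 7338 = 10728 km = 1.0728×10⁷ m.
Transfer ellipse a_t = (r₁ + r₂)/2 = 7.269×10⁶ m.
At r₁: circular v_c1 = √(μ/r₁) = 3353 m/s; transfer-periapsis v_p = √[μ(2/r₁ − 1/a_t)] = 4073 m/s.
Δv₁ = v_p − v_c1 = 720.3 m/s.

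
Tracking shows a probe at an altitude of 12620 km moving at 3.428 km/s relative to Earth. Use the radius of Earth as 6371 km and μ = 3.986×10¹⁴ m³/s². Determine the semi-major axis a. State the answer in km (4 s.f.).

a ≈ 13190 km

r = 6371 + 12620 = 18991 km = 1.899×10⁷ m.
Vis-viva rearranged: 1/a = 2/r − v²/μ = 1.053×10⁻⁷ − 2.948×10⁻⁸ = 7.583×10⁻⁸ m⁻¹.
a = 1.319×10⁷ m = 13187 km.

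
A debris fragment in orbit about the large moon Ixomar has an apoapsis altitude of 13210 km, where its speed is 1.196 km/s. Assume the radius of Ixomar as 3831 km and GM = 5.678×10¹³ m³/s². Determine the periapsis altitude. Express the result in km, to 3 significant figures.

periapsis altitude ≈ 827 km

r_a = 3831 + 13210 = 17041 km = 1.704×10⁷ m.
Specific energy ε = v²/2 − μ/r = -2.617×10⁶ J/kg, so a = −μ/(2ε) = 1.085×10⁷ m.
The apsides satisfy r_p + r_a = 2a, so the periapsis radius is 2a − r_a = 4.658×10⁶ m = 4657.6 km.
Periapsis altitude = 4657.6 − 3831 = 826.62 km.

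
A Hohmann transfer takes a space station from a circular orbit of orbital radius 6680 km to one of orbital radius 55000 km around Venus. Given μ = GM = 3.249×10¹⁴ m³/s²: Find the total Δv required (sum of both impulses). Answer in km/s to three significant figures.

Δv_total ≈ 3.64 km/s

r₁ = 6680 km = 6.680×10⁶ m.
r₂ = 55000 km = 5.500×10⁷ m.
Transfer ellipse a_t = (r₁ + r₂)/2 = 3.084×10⁷ m.
At r₁: circular v_c1 = √(μ/r₁) = 6974 m/s; transfer-periapsis v_p = √[μ(2/r₁ − 1/a_t)] = 9313 m/s.
Δv₁ = v_p − v_c1 = 2339 m/s.
At r₂: circular v_c2 = √(μ/r₂) = 2430 m/s; transfer-apoapsis v_a = √[μ(2/r₂ − 1/a_t)] = 1131 m/s.
Δv₂ = v_c2 − v_a = 1299 m/s.
Total Δv = Δv₁ + Δv₂ = 3639 m/s = 3.639 km/s.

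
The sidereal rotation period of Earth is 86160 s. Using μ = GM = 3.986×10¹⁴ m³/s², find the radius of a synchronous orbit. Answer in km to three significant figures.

r_sync ≈ 42200 km

A synchronous orbit has period T, so by Kepler's third law a = (μT²/4π²)^(1/3).
μT²/4π² = 3.986×10¹⁴ × (8.616×10⁴)² / 39.48 = 7.495×10²² m³.
a = 4.216×10⁷ m = 42163 km.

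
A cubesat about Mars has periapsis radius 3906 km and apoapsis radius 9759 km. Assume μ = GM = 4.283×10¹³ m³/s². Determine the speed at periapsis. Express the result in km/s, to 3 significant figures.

Semi-major axis a = (r_p + r_a)/2 = 6832.5 km = 6.832×10⁶ m.
Vis-viva: v² = μ(2/r − 1/a) = 4.283×10¹³ × (5.120×10⁻⁷ − 1.464×10⁻⁷) = 1.566×10⁷ m²/s².
v = 3957 m/s = 3.957 km/s.

v ≈ 3.96 km/s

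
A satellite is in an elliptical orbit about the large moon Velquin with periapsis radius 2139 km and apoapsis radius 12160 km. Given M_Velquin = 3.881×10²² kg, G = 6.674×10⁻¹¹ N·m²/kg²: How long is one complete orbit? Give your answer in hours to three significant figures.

T ≈ 20.7 hours

μ = GM = 6.674×10⁻¹¹ × 3.881×10²² = 2.590×10¹² m³/s².
Semi-major axis a = (r_p + r_a)/2 = (2139.0 + 12160)/2 = 7149.5 km = 7.150×10⁶ m.
By Kepler's third law T = 2π√(a³/μ) = 2π × 1.188×10⁴ = 7.463×10⁴ s.
= 20.73 hours.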